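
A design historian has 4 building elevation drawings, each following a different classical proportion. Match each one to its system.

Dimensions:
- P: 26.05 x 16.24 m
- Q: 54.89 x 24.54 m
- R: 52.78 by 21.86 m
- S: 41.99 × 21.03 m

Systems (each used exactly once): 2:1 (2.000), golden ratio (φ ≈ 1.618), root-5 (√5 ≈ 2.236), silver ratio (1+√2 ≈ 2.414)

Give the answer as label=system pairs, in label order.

P=golden ratio, Q=root-5, R=silver ratio, S=2:1

P = 26.05/16.24 ≈ 1.604 → golden ratio (1.618)
Q = 54.89/24.54 ≈ 2.237 → root-5 (2.236)
R = 52.78/21.86 ≈ 2.414 → silver ratio (2.414)
S = 41.99/21.03 ≈ 1.997 → 2:1 (2.000)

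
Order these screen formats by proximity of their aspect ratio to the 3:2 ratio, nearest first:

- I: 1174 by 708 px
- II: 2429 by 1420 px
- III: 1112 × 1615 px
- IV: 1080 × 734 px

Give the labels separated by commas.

IV, III, I, II

Ratios: I = 1174 / 708 ≈ 1.658; II = 2429 / 1420 ≈ 1.711; III = 1615 / 1112 ≈ 1.452; IV = 1080 / 734 ≈ 1.471.
|Δ from 1.500|: I 0.158; II 0.211; III 0.048; IV 0.029.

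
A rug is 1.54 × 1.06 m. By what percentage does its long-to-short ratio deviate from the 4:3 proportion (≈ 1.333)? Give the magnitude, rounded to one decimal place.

9.0%

Ratio = 1.54 / 1.06 ≈ 1.4528.
Ideal 4:3 ≈ 1.3333. |1.4528 − 1.3333| / 1.3333 ≈ 8.96% → 9.0%.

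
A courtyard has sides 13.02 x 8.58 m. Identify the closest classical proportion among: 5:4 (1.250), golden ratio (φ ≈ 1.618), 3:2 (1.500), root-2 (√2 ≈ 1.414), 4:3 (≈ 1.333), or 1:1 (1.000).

13.02/8.58 ≈ 1.517. Nearest candidates are 3:2 (1.500, off by 0.017) and golden ratio (1.618, off by 0.101).

3:2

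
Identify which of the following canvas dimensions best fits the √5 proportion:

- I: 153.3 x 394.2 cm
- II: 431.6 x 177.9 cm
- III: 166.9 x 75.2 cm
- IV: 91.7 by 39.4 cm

Ratios (long/short): I ≈ 2.571; II ≈ 2.426; III ≈ 2.219; IV ≈ 2.327.
root-5 ≈ 2.236; option III is nearest (Δ 0.017).

III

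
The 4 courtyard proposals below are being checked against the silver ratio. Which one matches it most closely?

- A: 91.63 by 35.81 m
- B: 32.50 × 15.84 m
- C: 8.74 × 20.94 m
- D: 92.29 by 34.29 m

C

Ratios (long/short): A ≈ 2.559; B ≈ 2.052; C ≈ 2.396; D ≈ 2.691.
silver ratio ≈ 2.414; option C is nearest (Δ 0.018).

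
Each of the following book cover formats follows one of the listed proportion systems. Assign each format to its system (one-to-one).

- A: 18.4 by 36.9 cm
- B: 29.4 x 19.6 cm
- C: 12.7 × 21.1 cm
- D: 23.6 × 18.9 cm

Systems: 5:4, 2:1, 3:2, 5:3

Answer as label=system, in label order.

A=2:1, B=3:2, C=5:3, D=5:4

A = 36.9/18.4 ≈ 2.005 → 2:1 (2.000)
B = 29.4/19.6 ≈ 1.500 → 3:2 (1.500)
C = 21.1/12.7 ≈ 1.661 → 5:3 (1.667)
D = 23.6/18.9 ≈ 1.249 → 5:4 (1.250)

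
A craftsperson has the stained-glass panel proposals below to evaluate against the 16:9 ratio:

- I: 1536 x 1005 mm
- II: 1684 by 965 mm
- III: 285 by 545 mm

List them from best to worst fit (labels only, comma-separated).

II, III, I

Ratios: I = 1536 / 1005 ≈ 1.528; II = 1684 / 965 ≈ 1.745; III = 545 / 285 ≈ 1.912.
|Δ from 1.778|: I 0.250; II 0.033; III 0.134.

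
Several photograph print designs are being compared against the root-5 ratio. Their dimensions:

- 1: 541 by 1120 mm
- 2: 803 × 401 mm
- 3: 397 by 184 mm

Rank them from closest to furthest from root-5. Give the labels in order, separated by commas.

3, 1, 2

1: 1120/541 ≈ 2.070 → |2.070 − 2.236| = 0.166
2: 803/401 ≈ 2.002 → |2.002 − 2.236| = 0.234
3: 397/184 ≈ 2.158 → |2.158 − 2.236| = 0.078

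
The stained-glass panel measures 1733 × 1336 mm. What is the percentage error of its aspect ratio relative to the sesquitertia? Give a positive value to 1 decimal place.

Ratio = 1733 / 1336 ≈ 1.2972.
Ideal 4:3 ≈ 1.3333. |1.2972 − 1.3333| / 1.3333 ≈ 2.71% → 2.7%.

2.7%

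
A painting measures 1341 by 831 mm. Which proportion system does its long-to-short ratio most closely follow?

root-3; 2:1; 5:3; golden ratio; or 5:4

1341/831 ≈ 1.614. Nearest candidates are golden ratio (1.618, off by 0.004) and 5:3 (1.667, off by 0.053).

golden ratio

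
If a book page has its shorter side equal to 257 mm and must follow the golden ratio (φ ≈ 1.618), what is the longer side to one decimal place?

415.8 mm

golden ratio ≈ 1.61803.
Longer side = 257 × 1.61803 ≈ 415.834 → 415.8 mm.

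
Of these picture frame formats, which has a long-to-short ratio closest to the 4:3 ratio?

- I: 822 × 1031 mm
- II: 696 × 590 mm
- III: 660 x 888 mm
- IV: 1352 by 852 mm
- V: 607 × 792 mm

III

Ratios (long/short): I ≈ 1.254; II ≈ 1.180; III ≈ 1.345; IV ≈ 1.587; V ≈ 1.305.
4:3 ≈ 1.333; option III is nearest (Δ 0.012).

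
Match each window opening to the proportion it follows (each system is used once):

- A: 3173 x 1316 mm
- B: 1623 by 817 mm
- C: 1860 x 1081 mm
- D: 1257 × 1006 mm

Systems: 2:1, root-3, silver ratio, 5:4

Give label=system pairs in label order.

Ratios: A ≈ 2.411; B ≈ 1.987; C ≈ 1.721; D ≈ 1.250.
Targets: 2:1 ≈ 2.000; root-3 ≈ 1.732; silver ratio ≈ 2.414; 5:4 ≈ 1.250.

A=silver ratio, B=2:1, C=root-3, D=5:4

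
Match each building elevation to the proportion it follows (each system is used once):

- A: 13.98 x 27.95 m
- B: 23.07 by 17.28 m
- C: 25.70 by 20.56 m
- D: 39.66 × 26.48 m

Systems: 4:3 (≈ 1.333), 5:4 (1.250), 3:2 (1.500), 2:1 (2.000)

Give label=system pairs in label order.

Ratios: A ≈ 1.999; B ≈ 1.335; C ≈ 1.250; D ≈ 1.498.
Targets: 4:3 ≈ 1.333; 5:4 ≈ 1.250; 3:2 ≈ 1.500; 2:1 ≈ 2.000.

A=2:1, B=4:3, C=5:4, D=3:2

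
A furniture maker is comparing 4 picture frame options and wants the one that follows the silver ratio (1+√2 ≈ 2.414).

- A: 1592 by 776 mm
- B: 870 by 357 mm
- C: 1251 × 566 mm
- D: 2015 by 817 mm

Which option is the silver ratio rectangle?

Target silver ratio ≈ 2.414.
A: 2.052 (Δ0.362)  B: 2.437 (Δ0.023)  C: 2.210 (Δ0.204)  D: 2.466 (Δ0.052)

B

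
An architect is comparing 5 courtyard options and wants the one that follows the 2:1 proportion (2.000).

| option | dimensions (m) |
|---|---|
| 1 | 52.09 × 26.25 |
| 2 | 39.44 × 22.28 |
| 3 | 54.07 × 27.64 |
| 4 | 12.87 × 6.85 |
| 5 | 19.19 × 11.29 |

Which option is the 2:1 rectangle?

Ratios (long/short): 1 ≈ 1.984; 2 ≈ 1.770; 3 ≈ 1.956; 4 ≈ 1.879; 5 ≈ 1.700.
2:1 ≈ 2.000; option 1 is nearest (Δ 0.016).

1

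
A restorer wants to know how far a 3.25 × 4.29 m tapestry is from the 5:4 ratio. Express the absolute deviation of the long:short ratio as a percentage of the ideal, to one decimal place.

Ratio = 4.29 / 3.25 ≈ 1.3200.
Ideal 5:4 = 1.2500. |1.3200 − 1.2500| / 1.2500 ≈ 5.60% → 5.6%.

5.6%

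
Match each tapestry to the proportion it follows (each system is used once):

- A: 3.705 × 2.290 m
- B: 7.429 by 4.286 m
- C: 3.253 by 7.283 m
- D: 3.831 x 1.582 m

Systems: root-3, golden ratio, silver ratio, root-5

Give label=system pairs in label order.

Ratios: A ≈ 1.618; B ≈ 1.733; C ≈ 2.239; D ≈ 2.422.
Targets: root-3 ≈ 1.732; golden ratio ≈ 1.618; silver ratio ≈ 2.414; root-5 ≈ 2.236.

A=golden ratio, B=root-3, C=root-5, D=silver ratio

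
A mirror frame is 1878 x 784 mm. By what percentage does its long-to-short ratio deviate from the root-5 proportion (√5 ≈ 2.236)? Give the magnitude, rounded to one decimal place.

7.1%

Ratio = 1878 / 784 ≈ 2.3954.
Ideal root-5 ≈ 2.2361. |2.3954 − 2.2361| / 2.2361 ≈ 7.12% → 7.1%.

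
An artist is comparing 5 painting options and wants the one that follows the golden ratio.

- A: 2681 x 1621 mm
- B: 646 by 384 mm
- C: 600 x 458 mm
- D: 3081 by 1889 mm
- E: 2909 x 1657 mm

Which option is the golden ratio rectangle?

Ratios (long/short): A ≈ 1.654; B ≈ 1.682; C ≈ 1.310; D ≈ 1.631; E ≈ 1.756.
golden ratio ≈ 1.618; option D is nearest (Δ 0.013).

D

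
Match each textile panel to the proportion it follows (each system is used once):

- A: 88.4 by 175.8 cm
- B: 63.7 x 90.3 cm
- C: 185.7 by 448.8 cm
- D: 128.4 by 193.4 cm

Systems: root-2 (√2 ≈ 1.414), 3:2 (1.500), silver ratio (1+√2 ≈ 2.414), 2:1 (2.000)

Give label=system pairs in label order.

A=2:1, B=root-2, C=silver ratio, D=3:2

A = 175.8/88.4 ≈ 1.989 → 2:1 (2.000)
B = 90.3/63.7 ≈ 1.418 → root-2 (1.414)
C = 448.8/185.7 ≈ 2.417 → silver ratio (2.414)
D = 193.4/128.4 ≈ 1.506 → 3:2 (1.500)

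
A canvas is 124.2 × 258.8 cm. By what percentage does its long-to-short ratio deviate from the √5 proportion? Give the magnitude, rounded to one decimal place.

6.8%

Ratio = 258.8 / 124.2 ≈ 2.0837.
Ideal root-5 ≈ 2.2361. |2.0837 − 2.2361| / 2.2361 ≈ 6.82% → 6.8%.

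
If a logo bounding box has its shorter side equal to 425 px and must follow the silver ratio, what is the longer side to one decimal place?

silver ratio ≈ 2.41421.
Longer side = 425 × 2.41421 ≈ 1026.039 → 1026.0 px.

1026.0 px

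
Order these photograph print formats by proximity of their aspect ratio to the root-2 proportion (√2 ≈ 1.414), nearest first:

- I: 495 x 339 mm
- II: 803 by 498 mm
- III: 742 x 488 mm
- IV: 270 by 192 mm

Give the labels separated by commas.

I: 495/339 ≈ 1.460 → |1.460 − 1.414| = 0.046
II: 803/498 ≈ 1.612 → |1.612 − 1.414| = 0.198
III: 742/488 ≈ 1.520 → |1.520 − 1.414| = 0.106
IV: 270/192 ≈ 1.406 → |1.406 − 1.414| = 0.008

IV, I, III, II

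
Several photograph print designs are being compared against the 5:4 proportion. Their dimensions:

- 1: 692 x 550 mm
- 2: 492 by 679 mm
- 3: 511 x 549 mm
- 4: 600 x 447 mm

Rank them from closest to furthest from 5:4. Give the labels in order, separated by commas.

1: 692/550 ≈ 1.258 → |1.258 − 1.250| = 0.008
2: 679/492 ≈ 1.380 → |1.380 − 1.250| = 0.130
3: 549/511 ≈ 1.074 → |1.074 − 1.250| = 0.176
4: 600/447 ≈ 1.342 → |1.342 − 1.250| = 0.092

1, 4, 2, 3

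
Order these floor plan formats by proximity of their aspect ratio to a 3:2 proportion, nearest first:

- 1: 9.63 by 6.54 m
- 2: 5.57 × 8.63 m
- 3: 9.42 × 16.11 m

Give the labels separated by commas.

Ratios: 1 = 9.63 / 6.54 ≈ 1.472; 2 = 8.63 / 5.57 ≈ 1.549; 3 = 16.11 / 9.42 ≈ 1.710.
|Δ from 1.500|: 1 0.028; 2 0.049; 3 0.210.

1, 2, 3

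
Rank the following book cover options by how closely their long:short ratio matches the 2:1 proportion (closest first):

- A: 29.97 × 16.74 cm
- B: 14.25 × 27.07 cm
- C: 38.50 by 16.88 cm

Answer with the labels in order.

B, A, C

A: 29.97/16.74 ≈ 1.790 → |1.790 − 2.000| = 0.210
B: 27.07/14.25 ≈ 1.900 → |1.900 − 2.000| = 0.100
C: 38.50/16.88 ≈ 2.281 → |2.281 − 2.000| = 0.281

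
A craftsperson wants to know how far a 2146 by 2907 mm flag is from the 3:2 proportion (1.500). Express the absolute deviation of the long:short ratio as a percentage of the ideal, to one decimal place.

Ratio = 2907 / 2146 ≈ 1.3546.
Ideal 3:2 = 1.5000. |1.3546 − 1.5000| / 1.5000 ≈ 9.69% → 9.7%.

9.7%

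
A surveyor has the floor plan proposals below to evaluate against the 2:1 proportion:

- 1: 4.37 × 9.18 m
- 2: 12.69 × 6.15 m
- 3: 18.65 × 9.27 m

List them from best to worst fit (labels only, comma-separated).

1: 9.18/4.37 ≈ 2.101 → |2.101 − 2.000| = 0.101
2: 12.69/6.15 ≈ 2.063 → |2.063 − 2.000| = 0.063
3: 18.65/9.27 ≈ 2.012 → |2.012 − 2.000| = 0.012

3, 2, 1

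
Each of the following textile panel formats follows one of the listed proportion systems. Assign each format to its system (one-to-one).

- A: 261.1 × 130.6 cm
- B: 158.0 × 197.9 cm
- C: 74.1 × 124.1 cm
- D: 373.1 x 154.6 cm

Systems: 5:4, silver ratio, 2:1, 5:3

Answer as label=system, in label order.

A=2:1, B=5:4, C=5:3, D=silver ratio

A = 261.1/130.6 ≈ 1.999 → 2:1 (2.000)
B = 197.9/158.0 ≈ 1.253 → 5:4 (1.250)
C = 124.1/74.1 ≈ 1.675 → 5:3 (1.667)
D = 373.1/154.6 ≈ 2.413 → silver ratio (2.414)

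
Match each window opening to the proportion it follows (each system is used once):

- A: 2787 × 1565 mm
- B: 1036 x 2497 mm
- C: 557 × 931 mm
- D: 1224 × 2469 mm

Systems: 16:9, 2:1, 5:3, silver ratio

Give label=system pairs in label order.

A=16:9, B=silver ratio, C=5:3, D=2:1

Ratios: A ≈ 1.781; B ≈ 2.410; C ≈ 1.671; D ≈ 2.017.
Targets: 16:9 ≈ 1.778; 2:1 ≈ 2.000; 5:3 ≈ 1.667; silver ratio ≈ 2.414.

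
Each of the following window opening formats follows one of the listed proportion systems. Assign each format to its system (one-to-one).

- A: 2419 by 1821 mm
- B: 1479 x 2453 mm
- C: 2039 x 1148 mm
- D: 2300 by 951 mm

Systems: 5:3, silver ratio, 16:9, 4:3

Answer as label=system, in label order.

A=4:3, B=5:3, C=16:9, D=silver ratio

A = 2419/1821 ≈ 1.328 → 4:3 (1.333)
B = 2453/1479 ≈ 1.659 → 5:3 (1.667)
C = 2039/1148 ≈ 1.776 → 16:9 (1.778)
D = 2300/951 ≈ 2.419 → silver ratio (2.414)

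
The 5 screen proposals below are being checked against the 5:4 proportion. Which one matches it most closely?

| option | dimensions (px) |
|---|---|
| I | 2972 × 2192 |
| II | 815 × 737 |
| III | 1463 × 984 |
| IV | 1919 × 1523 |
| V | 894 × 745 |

IV

Target 5:4 ≈ 1.250.
I: 1.356 (Δ0.106)  II: 1.106 (Δ0.144)  III: 1.487 (Δ0.237)  IV: 1.260 (Δ0.010)  V: 1.200 (Δ0.050)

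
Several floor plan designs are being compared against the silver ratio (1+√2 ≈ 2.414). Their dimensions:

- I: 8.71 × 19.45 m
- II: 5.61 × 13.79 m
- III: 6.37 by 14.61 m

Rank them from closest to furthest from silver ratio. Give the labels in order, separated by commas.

I: 19.45/8.71 ≈ 2.233 → |2.233 − 2.414| = 0.181
II: 13.79/5.61 ≈ 2.458 → |2.458 − 2.414| = 0.044
III: 14.61/6.37 ≈ 2.294 → |2.294 − 2.414| = 0.120

II, III, I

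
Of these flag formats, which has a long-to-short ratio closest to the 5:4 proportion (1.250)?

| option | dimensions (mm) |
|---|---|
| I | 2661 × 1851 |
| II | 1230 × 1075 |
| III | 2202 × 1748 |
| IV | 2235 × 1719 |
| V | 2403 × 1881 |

III

Ratios (long/short): I ≈ 1.438; II ≈ 1.144; III ≈ 1.260; IV ≈ 1.300; V ≈ 1.278.
5:4 ≈ 1.250; option III is nearest (Δ 0.010).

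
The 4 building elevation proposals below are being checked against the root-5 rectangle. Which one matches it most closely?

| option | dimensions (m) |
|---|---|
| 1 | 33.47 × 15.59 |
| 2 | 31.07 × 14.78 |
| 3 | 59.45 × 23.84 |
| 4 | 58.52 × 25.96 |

Ratios (long/short): 1 ≈ 2.147; 2 ≈ 2.102; 3 ≈ 2.494; 4 ≈ 2.254.
root-5 ≈ 2.236; option 4 is nearest (Δ 0.018).

4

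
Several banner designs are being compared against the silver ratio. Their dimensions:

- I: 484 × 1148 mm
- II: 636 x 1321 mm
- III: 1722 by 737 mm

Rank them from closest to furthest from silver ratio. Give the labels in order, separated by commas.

I, III, II

I: 1148/484 ≈ 2.372 → |2.372 − 2.414| = 0.042
II: 1321/636 ≈ 2.077 → |2.077 − 2.414| = 0.337
III: 1722/737 ≈ 2.336 → |2.336 − 2.414| = 0.078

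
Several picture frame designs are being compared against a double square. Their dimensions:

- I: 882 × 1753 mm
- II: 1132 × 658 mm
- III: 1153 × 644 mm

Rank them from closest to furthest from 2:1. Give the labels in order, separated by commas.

I, III, II

Ratios: I = 1753 / 882 ≈ 1.988; II = 1132 / 658 ≈ 1.720; III = 1153 / 644 ≈ 1.790.
|Δ from 2.000|: I 0.012; II 0.280; III 0.210.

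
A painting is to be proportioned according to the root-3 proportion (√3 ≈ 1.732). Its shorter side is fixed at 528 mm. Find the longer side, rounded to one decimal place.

914.5 mm

root-3 ≈ 1.73205.
Longer side = 528 × 1.73205 ≈ 914.522 → 914.5 mm.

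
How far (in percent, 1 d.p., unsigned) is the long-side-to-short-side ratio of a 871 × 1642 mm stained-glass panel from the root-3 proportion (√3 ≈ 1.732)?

Ratio = 1642 / 871 ≈ 1.8852.
Ideal root-3 ≈ 1.7321. |1.8852 − 1.7321| / 1.7321 ≈ 8.84% → 8.8%.

8.8%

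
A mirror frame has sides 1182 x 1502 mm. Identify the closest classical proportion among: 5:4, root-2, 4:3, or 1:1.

Ratio = 1502 / 1182 ≈ 1.271.
Distances: 5:4 1.250 (Δ 0.021); root-2 1.414 (Δ 0.143); 4:3 1.333 (Δ 0.062); 1:1 1.000 (Δ 0.271).

5:4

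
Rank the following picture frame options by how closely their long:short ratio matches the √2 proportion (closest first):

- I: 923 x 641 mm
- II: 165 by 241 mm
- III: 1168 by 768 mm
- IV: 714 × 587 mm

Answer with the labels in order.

Ratios: I = 923 / 641 ≈ 1.440; II = 241 / 165 ≈ 1.461; III = 1168 / 768 ≈ 1.521; IV = 714 / 587 ≈ 1.216.
|Δ from 1.414|: I 0.026; II 0.047; III 0.107; IV 0.198.

I, II, III, IV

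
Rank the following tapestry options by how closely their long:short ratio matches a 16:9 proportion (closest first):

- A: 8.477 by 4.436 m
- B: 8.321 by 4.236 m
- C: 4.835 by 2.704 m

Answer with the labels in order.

A: 8.477/4.436 ≈ 1.911 → |1.911 − 1.778| = 0.133
B: 8.321/4.236 ≈ 1.964 → |1.964 − 1.778| = 0.186
C: 4.835/2.704 ≈ 1.788 → |1.788 − 1.778| = 0.010

C, A, B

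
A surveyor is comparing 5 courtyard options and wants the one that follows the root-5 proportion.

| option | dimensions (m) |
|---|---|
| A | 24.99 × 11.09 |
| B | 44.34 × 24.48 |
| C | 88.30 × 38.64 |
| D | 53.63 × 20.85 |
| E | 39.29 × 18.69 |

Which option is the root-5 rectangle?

Target root-5 ≈ 2.236.
A: 2.253 (Δ0.017)  B: 1.811 (Δ0.425)  C: 2.285 (Δ0.049)  D: 2.572 (Δ0.336)  E: 2.102 (Δ0.134)

A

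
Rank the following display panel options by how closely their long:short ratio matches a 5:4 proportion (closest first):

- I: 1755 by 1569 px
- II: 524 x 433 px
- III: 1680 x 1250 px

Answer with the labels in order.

Ratios: I = 1755 / 1569 ≈ 1.119; II = 524 / 433 ≈ 1.210; III = 1680 / 1250 ≈ 1.344.
|Δ from 1.250|: I 0.131; II 0.040; III 0.094.

II, III, I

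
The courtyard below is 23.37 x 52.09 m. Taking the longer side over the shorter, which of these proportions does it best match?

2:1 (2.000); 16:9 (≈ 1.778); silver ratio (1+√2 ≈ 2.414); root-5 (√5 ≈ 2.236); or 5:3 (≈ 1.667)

Ratio = 52.09 / 23.37 ≈ 2.229.
Distances: 2:1 2.000 (Δ 0.229); 16:9 1.778 (Δ 0.451); silver ratio 2.414 (Δ 0.185); root-5 2.236 (Δ 0.007); 5:3 1.667 (Δ 0.562).

root-5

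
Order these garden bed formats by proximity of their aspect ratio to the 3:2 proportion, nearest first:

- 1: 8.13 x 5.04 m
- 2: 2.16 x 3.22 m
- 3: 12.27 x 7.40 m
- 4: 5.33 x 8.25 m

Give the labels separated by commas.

2, 4, 1, 3

Ratios: 1 = 8.13 / 5.04 ≈ 1.613; 2 = 3.22 / 2.16 ≈ 1.491; 3 = 12.27 / 7.40 ≈ 1.658; 4 = 8.25 / 5.33 ≈ 1.548.
|Δ from 1.500|: 1 0.113; 2 0.009; 3 0.158; 4 0.048.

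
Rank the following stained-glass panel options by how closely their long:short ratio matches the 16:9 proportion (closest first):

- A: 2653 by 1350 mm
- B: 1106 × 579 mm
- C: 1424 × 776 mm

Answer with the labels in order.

Ratios: A = 2653 / 1350 ≈ 1.965; B = 1106 / 579 ≈ 1.910; C = 1424 / 776 ≈ 1.835.
|Δ from 1.778|: A 0.187; B 0.132; C 0.057.

C, B, A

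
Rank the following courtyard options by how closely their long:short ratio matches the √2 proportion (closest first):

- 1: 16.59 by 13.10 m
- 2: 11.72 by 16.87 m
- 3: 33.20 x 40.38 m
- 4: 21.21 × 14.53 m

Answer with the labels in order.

Ratios: 1 = 16.59 / 13.10 ≈ 1.266; 2 = 16.87 / 11.72 ≈ 1.439; 3 = 40.38 / 33.20 ≈ 1.216; 4 = 21.21 / 14.53 ≈ 1.460.
|Δ from 1.414|: 1 0.148; 2 0.025; 3 0.198; 4 0.046.

2, 4, 1, 3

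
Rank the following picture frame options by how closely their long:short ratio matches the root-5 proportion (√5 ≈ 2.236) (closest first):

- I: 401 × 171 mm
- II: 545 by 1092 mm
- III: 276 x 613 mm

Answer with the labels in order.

III, I, II

Ratios: I = 401 / 171 ≈ 2.345; II = 1092 / 545 ≈ 2.004; III = 613 / 276 ≈ 2.221.
|Δ from 2.236|: I 0.109; II 0.232; III 0.015.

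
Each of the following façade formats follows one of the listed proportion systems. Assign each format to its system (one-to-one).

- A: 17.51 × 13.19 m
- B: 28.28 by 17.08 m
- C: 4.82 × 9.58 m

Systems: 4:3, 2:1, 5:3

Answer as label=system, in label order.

Ratios: A ≈ 1.328; B ≈ 1.656; C ≈ 1.988.
Targets: 4:3 ≈ 1.333; 2:1 ≈ 2.000; 5:3 ≈ 1.667.

A=4:3, B=5:3, C=2:1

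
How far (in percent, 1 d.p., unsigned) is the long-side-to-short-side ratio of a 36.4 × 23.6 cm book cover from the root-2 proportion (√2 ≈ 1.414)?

Ratio = 36.4 / 23.6 ≈ 1.5424.
Ideal root-2 ≈ 1.4142. |1.5424 − 1.4142| / 1.4142 ≈ 9.07% → 9.1%.

9.1%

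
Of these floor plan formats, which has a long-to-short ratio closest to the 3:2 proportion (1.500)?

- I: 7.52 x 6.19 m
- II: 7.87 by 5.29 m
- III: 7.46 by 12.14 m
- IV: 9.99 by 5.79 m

Ratios (long/short): I ≈ 1.215; II ≈ 1.488; III ≈ 1.627; IV ≈ 1.725.
3:2 ≈ 1.500; option II is nearest (Δ 0.012).

II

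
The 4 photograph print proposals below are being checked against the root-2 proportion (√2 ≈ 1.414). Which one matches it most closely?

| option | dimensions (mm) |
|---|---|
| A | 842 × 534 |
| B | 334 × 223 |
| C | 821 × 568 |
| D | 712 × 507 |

D

Target root-2 ≈ 1.414.
A: 1.577 (Δ0.163)  B: 1.498 (Δ0.084)  C: 1.445 (Δ0.031)  D: 1.404 (Δ0.010)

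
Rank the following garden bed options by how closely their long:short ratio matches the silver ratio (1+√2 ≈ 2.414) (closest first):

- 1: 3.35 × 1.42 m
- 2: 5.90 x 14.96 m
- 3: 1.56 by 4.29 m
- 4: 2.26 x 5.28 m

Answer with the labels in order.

Ratios: 1 = 3.35 / 1.42 ≈ 2.359; 2 = 14.96 / 5.90 ≈ 2.536; 3 = 4.29 / 1.56 ≈ 2.750; 4 = 5.28 / 2.26 ≈ 2.336.
|Δ from 2.414|: 1 0.055; 2 0.122; 3 0.336; 4 0.078.

1, 4, 2, 3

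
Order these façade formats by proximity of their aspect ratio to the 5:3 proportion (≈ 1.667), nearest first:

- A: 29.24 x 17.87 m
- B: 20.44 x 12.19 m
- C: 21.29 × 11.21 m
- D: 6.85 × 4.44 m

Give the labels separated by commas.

B, A, D, C

Ratios: A = 29.24 / 17.87 ≈ 1.636; B = 20.44 / 12.19 ≈ 1.677; C = 21.29 / 11.21 ≈ 1.899; D = 6.85 / 4.44 ≈ 1.543.
|Δ from 1.667|: A 0.031; B 0.010; C 0.232; D 0.124.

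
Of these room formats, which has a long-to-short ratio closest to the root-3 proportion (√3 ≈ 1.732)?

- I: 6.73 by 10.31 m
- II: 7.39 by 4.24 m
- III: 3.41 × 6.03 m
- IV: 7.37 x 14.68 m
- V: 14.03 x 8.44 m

Target root-3 ≈ 1.732.
I: 1.532 (Δ0.200)  II: 1.743 (Δ0.011)  III: 1.768 (Δ0.036)  IV: 1.992 (Δ0.260)  V: 1.662 (Δ0.070)

II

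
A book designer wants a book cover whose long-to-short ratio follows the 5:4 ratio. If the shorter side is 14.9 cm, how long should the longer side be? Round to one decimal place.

18.6 cm

5:4 = 1.25000.
Longer side = 14.9 × 1.25000 ≈ 18.625 → 18.6 cm.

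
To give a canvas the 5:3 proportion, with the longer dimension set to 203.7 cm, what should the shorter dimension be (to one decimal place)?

5:3 ≈ 1.66667.
Shorter side = 203.7 ÷ 1.66667 ≈ 122.220 → 122.2 cm.

122.2 cm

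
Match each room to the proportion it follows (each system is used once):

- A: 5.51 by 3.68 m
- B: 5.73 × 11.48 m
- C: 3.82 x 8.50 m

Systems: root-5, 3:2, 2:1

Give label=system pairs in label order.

A=3:2, B=2:1, C=root-5

A = 5.51/3.68 ≈ 1.497 → 3:2 (1.500)
B = 11.48/5.73 ≈ 2.003 → 2:1 (2.000)
C = 8.50/3.82 ≈ 2.225 → root-5 (2.236)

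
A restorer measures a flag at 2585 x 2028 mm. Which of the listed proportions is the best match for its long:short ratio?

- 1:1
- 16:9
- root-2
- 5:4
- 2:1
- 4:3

5:4

2585/2028 ≈ 1.275. Nearest candidates are 5:4 (1.250, off by 0.025) and 4:3 (1.333, off by 0.058).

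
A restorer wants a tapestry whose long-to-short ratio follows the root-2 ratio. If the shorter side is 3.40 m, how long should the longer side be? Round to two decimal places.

4.81 m

root-2 ≈ 1.41421.
Longer side = 3.40 × 1.41421 ≈ 4.8083 → 4.81 m.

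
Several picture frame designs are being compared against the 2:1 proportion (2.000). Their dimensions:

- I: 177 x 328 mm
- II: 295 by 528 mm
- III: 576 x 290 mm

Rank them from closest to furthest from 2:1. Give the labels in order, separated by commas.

Ratios: I = 328 / 177 ≈ 1.853; II = 528 / 295 ≈ 1.790; III = 576 / 290 ≈ 1.986.
|Δ from 2.000|: I 0.147; II 0.210; III 0.014.

III, I, II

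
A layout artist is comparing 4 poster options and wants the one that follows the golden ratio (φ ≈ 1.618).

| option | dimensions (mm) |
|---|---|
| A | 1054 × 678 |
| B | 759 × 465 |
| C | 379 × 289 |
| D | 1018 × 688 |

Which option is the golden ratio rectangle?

B

Target golden ratio ≈ 1.618.
A: 1.555 (Δ0.063)  B: 1.632 (Δ0.014)  C: 1.311 (Δ0.307)  D: 1.480 (Δ0.138)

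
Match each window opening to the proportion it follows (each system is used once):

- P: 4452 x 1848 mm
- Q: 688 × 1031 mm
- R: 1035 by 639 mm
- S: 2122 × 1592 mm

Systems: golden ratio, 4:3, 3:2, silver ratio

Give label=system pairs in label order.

P = 4452/1848 ≈ 2.409 → silver ratio (2.414)
Q = 1031/688 ≈ 1.499 → 3:2 (1.500)
R = 1035/639 ≈ 1.620 → golden ratio (1.618)
S = 2122/1592 ≈ 1.333 → 4:3 (1.333)

P=silver ratio, Q=3:2, R=golden ratio, S=4:3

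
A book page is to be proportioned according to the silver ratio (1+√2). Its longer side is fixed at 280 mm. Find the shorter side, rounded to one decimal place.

116.0 mm

silver ratio ≈ 2.41421.
Shorter side = 280 ÷ 2.41421 ≈ 115.980 → 116.0 mm.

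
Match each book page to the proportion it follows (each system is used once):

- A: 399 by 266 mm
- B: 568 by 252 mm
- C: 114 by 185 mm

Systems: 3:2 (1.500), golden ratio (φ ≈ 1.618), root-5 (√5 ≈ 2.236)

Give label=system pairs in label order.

A = 399/266 ≈ 1.500 → 3:2 (1.500)
B = 568/252 ≈ 2.254 → root-5 (2.236)
C = 185/114 ≈ 1.623 → golden ratio (1.618)

A=3:2, B=root-5, C=golden ratio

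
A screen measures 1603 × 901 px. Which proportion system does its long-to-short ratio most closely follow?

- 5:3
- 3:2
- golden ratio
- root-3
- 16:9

16:9

Ratio = 1603 / 901 ≈ 1.779.
Distances: 5:3 1.667 (Δ 0.112); 3:2 1.500 (Δ 0.279); golden ratio 1.618 (Δ 0.161); root-3 1.732 (Δ 0.047); 16:9 1.778 (Δ 0.001).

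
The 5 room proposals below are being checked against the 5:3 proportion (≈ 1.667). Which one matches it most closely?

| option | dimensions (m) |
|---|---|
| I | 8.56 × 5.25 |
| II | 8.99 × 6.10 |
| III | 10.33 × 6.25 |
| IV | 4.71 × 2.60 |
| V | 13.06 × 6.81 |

Ratios (long/short): I ≈ 1.630; II ≈ 1.474; III ≈ 1.653; IV ≈ 1.812; V ≈ 1.918.
5:3 ≈ 1.667; option III is nearest (Δ 0.014).

III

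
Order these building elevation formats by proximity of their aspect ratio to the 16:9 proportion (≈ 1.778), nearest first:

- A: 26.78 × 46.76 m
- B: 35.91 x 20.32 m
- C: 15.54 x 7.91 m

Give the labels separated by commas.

B, A, C

Ratios: A = 46.76 / 26.78 ≈ 1.746; B = 35.91 / 20.32 ≈ 1.767; C = 15.54 / 7.91 ≈ 1.965.
|Δ from 1.778|: A 0.032; B 0.011; C 0.187.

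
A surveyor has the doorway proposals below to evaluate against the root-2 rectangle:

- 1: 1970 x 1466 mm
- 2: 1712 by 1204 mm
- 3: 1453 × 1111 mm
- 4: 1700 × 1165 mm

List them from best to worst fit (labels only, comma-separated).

Ratios: 1 = 1970 / 1466 ≈ 1.344; 2 = 1712 / 1204 ≈ 1.422; 3 = 1453 / 1111 ≈ 1.308; 4 = 1700 / 1165 ≈ 1.459.
|Δ from 1.414|: 1 0.070; 2 0.008; 3 0.106; 4 0.045.

2, 4, 1, 3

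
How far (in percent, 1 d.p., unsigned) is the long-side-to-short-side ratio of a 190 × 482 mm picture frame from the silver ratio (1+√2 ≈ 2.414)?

Ratio = 482 / 190 ≈ 2.5368.
Ideal silver ratio ≈ 2.4142. |2.5368 − 2.4142| / 2.4142 ≈ 5.08% → 5.1%.

5.1%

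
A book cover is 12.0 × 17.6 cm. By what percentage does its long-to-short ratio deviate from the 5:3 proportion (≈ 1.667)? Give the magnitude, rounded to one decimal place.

12.0%

Ratio = 17.6 / 12.0 ≈ 1.4667.
Ideal 5:3 ≈ 1.6667. |1.4667 − 1.6667| / 1.6667 ≈ 12.00% → 12.0%.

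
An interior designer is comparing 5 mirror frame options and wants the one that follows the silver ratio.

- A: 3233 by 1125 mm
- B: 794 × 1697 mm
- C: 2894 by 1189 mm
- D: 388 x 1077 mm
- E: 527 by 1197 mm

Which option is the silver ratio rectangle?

Target silver ratio ≈ 2.414.
A: 2.874 (Δ0.460)  B: 2.137 (Δ0.277)  C: 2.434 (Δ0.020)  D: 2.776 (Δ0.362)  E: 2.271 (Δ0.143)

C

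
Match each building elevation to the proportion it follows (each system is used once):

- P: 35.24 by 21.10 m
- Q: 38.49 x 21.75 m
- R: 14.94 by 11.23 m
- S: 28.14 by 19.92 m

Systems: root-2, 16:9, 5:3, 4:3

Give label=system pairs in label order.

P = 35.24/21.10 ≈ 1.670 → 5:3 (1.667)
Q = 38.49/21.75 ≈ 1.770 → 16:9 (1.778)
R = 14.94/11.23 ≈ 1.330 → 4:3 (1.333)
S = 28.14/19.92 ≈ 1.413 → root-2 (1.414)

P=5:3, Q=16:9, R=4:3, S=root-2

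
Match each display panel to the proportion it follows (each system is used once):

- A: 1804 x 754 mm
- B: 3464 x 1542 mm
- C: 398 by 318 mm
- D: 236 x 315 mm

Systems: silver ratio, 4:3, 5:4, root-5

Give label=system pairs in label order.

A=silver ratio, B=root-5, C=5:4, D=4:3

A = 1804/754 ≈ 2.393 → silver ratio (2.414)
B = 3464/1542 ≈ 2.246 → root-5 (2.236)
C = 398/318 ≈ 1.252 → 5:4 (1.250)
D = 315/236 ≈ 1.335 → 4:3 (1.333)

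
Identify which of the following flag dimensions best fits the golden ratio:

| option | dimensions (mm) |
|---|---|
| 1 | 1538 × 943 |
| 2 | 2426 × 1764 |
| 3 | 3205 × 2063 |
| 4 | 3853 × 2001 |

Ratios (long/short): 1 ≈ 1.631; 2 ≈ 1.375; 3 ≈ 1.554; 4 ≈ 1.926.
golden ratio ≈ 1.618; option 1 is nearest (Δ 0.013).

1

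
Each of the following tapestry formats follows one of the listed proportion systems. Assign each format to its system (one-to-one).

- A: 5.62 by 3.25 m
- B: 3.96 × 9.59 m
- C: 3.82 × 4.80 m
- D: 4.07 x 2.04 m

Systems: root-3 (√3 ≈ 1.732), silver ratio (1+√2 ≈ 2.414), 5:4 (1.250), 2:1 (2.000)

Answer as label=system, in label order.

A=root-3, B=silver ratio, C=5:4, D=2:1

A = 5.62/3.25 ≈ 1.729 → root-3 (1.732)
B = 9.59/3.96 ≈ 2.422 → silver ratio (2.414)
C = 4.80/3.82 ≈ 1.257 → 5:4 (1.250)
D = 4.07/2.04 ≈ 1.995 → 2:1 (2.000)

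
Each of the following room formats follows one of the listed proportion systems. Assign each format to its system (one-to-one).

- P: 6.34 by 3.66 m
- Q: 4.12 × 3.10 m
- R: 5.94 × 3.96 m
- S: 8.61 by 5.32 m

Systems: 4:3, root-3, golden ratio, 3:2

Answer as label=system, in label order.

P = 6.34/3.66 ≈ 1.732 → root-3 (1.732)
Q = 4.12/3.10 ≈ 1.329 → 4:3 (1.333)
R = 5.94/3.96 ≈ 1.500 → 3:2 (1.500)
S = 8.61/5.32 ≈ 1.618 → golden ratio (1.618)

P=root-3, Q=4:3, R=3:2, S=golden ratio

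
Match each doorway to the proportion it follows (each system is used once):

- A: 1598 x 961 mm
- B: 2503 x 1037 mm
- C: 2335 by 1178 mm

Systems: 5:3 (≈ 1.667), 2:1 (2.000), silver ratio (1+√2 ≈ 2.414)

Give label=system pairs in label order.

A = 1598/961 ≈ 1.663 → 5:3 (1.667)
B = 2503/1037 ≈ 2.414 → silver ratio (2.414)
C = 2335/1178 ≈ 1.982 → 2:1 (2.000)

A=5:3, B=silver ratio, C=2:1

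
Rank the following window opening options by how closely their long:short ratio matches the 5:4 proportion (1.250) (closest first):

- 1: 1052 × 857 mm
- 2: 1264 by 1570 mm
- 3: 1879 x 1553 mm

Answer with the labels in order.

1: 1052/857 ≈ 1.228 → |1.228 − 1.250| = 0.022
2: 1570/1264 ≈ 1.242 → |1.242 − 1.250| = 0.008
3: 1879/1553 ≈ 1.210 → |1.210 − 1.250| = 0.040

2, 1, 3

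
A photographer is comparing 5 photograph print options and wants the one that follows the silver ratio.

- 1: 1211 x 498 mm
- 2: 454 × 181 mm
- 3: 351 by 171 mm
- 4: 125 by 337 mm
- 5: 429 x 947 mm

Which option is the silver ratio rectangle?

Ratios (long/short): 1 ≈ 2.432; 2 ≈ 2.508; 3 ≈ 2.053; 4 ≈ 2.696; 5 ≈ 2.207.
silver ratio ≈ 2.414; option 1 is nearest (Δ 0.018).

1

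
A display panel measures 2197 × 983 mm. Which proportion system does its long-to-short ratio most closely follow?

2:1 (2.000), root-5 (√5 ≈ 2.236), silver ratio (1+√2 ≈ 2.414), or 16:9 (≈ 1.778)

root-5

2197/983 ≈ 2.235. Nearest candidates are root-5 (2.236, off by 0.001) and silver ratio (2.414, off by 0.179).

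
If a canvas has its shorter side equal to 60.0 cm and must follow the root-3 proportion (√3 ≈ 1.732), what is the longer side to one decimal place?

root-3 ≈ 1.73205.
Longer side = 60.0 × 1.73205 ≈ 103.923 → 103.9 cm.

103.9 cm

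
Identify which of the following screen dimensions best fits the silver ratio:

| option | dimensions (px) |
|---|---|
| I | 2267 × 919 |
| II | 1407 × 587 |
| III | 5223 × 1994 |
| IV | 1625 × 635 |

Target silver ratio ≈ 2.414.
I: 2.467 (Δ0.053)  II: 2.397 (Δ0.017)  III: 2.619 (Δ0.205)  IV: 2.559 (Δ0.145)

II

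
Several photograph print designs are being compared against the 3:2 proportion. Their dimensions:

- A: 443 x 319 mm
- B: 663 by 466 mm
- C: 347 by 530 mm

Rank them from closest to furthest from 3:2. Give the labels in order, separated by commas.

C, B, A

A: 443/319 ≈ 1.389 → |1.389 − 1.500| = 0.111
B: 663/466 ≈ 1.423 → |1.423 − 1.500| = 0.077
C: 530/347 ≈ 1.527 → |1.527 − 1.500| = 0.027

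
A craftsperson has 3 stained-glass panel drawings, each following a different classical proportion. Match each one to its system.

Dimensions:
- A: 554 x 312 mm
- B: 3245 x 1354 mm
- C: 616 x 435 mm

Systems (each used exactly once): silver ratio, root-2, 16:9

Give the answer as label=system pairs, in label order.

Ratios: A ≈ 1.776; B ≈ 2.397; C ≈ 1.416.
Targets: silver ratio ≈ 2.414; root-2 ≈ 1.414; 16:9 ≈ 1.778.

A=16:9, B=silver ratio, C=root-2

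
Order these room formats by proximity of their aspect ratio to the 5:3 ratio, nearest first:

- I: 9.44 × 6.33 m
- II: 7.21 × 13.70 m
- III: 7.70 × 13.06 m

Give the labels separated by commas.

I: 9.44/6.33 ≈ 1.491 → |1.491 − 1.667| = 0.176
II: 13.70/7.21 ≈ 1.900 → |1.900 − 1.667| = 0.233
III: 13.06/7.70 ≈ 1.696 → |1.696 − 1.667| = 0.029

III, I, II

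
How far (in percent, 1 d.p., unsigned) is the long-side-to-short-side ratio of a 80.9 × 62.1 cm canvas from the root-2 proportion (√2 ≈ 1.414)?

Ratio = 80.9 / 62.1 ≈ 1.3027.
Ideal root-2 ≈ 1.4142. |1.3027 − 1.4142| / 1.4142 ≈ 7.88% → 7.9%.

7.9%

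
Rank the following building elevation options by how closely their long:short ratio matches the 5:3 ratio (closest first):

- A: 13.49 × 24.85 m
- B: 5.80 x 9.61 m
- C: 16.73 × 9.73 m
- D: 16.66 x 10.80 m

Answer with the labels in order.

Ratios: A = 24.85 / 13.49 ≈ 1.842; B = 9.61 / 5.80 ≈ 1.657; C = 16.73 / 9.73 ≈ 1.719; D = 16.66 / 10.80 ≈ 1.543.
|Δ from 1.667|: A 0.175; B 0.010; C 0.052; D 0.124.

B, C, D, A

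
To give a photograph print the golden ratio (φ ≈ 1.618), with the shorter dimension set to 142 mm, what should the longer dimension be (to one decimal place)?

229.8 mm

golden ratio ≈ 1.61803.
Longer side = 142 × 1.61803 ≈ 229.760 → 229.8 mm.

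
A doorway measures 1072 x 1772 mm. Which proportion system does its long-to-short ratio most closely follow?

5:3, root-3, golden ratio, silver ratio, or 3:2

Ratio = 1772 / 1072 ≈ 1.653.
Distances: 5:3 1.667 (Δ 0.014); root-3 1.732 (Δ 0.079); golden ratio 1.618 (Δ 0.035); silver ratio 2.414 (Δ 0.761); 3:2 1.500 (Δ 0.153).

5:3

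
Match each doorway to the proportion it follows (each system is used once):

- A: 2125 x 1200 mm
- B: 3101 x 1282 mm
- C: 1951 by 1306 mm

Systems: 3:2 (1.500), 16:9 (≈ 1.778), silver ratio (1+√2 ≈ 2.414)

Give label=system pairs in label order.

A=16:9, B=silver ratio, C=3:2

Ratios: A ≈ 1.771; B ≈ 2.419; C ≈ 1.494.
Targets: 3:2 ≈ 1.500; 16:9 ≈ 1.778; silver ratio ≈ 2.414.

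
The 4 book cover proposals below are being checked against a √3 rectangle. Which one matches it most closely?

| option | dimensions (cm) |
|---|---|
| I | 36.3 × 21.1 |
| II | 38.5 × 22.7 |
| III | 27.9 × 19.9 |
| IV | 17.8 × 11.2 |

Target root-3 ≈ 1.732.
I: 1.720 (Δ0.012)  II: 1.696 (Δ0.036)  III: 1.402 (Δ0.330)  IV: 1.589 (Δ0.143)

I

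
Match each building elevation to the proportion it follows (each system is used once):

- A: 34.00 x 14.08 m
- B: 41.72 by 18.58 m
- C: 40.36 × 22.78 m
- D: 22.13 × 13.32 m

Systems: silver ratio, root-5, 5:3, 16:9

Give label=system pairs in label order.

Ratios: A ≈ 2.415; B ≈ 2.245; C ≈ 1.772; D ≈ 1.661.
Targets: silver ratio ≈ 2.414; root-5 ≈ 2.236; 5:3 ≈ 1.667; 16:9 ≈ 1.778.

A=silver ratio, B=root-5, C=16:9, D=5:3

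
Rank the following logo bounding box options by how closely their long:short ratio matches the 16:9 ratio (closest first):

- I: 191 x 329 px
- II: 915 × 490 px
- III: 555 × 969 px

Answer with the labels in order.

III, I, II

Ratios: I = 329 / 191 ≈ 1.723; II = 915 / 490 ≈ 1.867; III = 969 / 555 ≈ 1.746.
|Δ from 1.778|: I 0.055; II 0.089; III 0.032.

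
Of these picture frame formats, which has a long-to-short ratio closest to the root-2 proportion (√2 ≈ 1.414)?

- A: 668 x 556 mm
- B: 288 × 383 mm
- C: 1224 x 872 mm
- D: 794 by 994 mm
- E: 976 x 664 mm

Ratios (long/short): A ≈ 1.201; B ≈ 1.330; C ≈ 1.404; D ≈ 1.252; E ≈ 1.470.
root-2 ≈ 1.414; option C is nearest (Δ 0.010).

C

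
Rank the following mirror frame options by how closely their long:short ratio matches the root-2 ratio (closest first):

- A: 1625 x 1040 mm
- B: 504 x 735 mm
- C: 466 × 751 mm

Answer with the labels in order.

A: 1625/1040 ≈ 1.562 → |1.562 − 1.414| = 0.148
B: 735/504 ≈ 1.458 → |1.458 − 1.414| = 0.044
C: 751/466 ≈ 1.612 → |1.612 − 1.414| = 0.198

B, A, C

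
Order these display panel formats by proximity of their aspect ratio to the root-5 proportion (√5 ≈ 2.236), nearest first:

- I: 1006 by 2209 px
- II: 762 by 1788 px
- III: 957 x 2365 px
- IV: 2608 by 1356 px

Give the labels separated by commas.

Ratios: I = 2209 / 1006 ≈ 2.196; II = 1788 / 762 ≈ 2.346; III = 2365 / 957 ≈ 2.471; IV = 2608 / 1356 ≈ 1.923.
|Δ from 2.236|: I 0.040; II 0.110; III 0.235; IV 0.313.

I, II, III, IV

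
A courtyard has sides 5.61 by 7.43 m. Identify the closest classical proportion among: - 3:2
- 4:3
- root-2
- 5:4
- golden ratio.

7.43/5.61 ≈ 1.324. Nearest candidates are 4:3 (1.333, off by 0.009) and 5:4 (1.250, off by 0.074).

4:3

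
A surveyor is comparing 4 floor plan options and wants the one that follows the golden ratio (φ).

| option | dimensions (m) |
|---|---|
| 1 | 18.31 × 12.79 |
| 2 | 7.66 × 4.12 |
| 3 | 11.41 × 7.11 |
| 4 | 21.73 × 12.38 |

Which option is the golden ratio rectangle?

Ratios (long/short): 1 ≈ 1.432; 2 ≈ 1.859; 3 ≈ 1.605; 4 ≈ 1.755.
golden ratio ≈ 1.618; option 3 is nearest (Δ 0.013).

3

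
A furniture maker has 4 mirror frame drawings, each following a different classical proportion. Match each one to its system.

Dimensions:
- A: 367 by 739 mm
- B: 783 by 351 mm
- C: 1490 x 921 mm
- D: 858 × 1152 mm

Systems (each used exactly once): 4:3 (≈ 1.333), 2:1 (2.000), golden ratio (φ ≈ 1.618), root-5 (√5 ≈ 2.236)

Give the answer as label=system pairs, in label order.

A = 739/367 ≈ 2.014 → 2:1 (2.000)
B = 783/351 ≈ 2.231 → root-5 (2.236)
C = 1490/921 ≈ 1.618 → golden ratio (1.618)
D = 1152/858 ≈ 1.343 → 4:3 (1.333)

A=2:1, B=root-5, C=golden ratio, D=4:3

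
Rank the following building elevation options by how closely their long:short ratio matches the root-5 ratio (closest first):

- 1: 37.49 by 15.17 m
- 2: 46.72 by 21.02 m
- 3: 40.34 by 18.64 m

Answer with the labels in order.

2, 3, 1

Ratios: 1 = 37.49 / 15.17 ≈ 2.471; 2 = 46.72 / 21.02 ≈ 2.223; 3 = 40.34 / 18.64 ≈ 2.164.
|Δ from 2.236|: 1 0.235; 2 0.013; 3 0.072.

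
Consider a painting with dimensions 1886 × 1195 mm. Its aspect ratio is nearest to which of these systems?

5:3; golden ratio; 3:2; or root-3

golden ratio

1886/1195 ≈ 1.578. Nearest candidates are golden ratio (1.618, off by 0.040) and 3:2 (1.500, off by 0.078).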